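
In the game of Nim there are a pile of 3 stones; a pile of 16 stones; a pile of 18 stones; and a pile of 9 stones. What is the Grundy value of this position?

8

Nim-sum: 3 ⊕ 16 ⊕ 18 ⊕ 9 = 8.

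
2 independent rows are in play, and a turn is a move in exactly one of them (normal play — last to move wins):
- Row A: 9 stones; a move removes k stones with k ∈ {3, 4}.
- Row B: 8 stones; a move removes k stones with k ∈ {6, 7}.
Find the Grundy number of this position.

1

Grundy values for row A (subtraction set {3, 4}):
k:     0  1  2  3  4  5  6  7  8  9
g(k):  0  0  0  1  1  1  2  0  0  0
So g(9) = 0.
Build the Grundy sequence for row B with g(k) = mex{g(k−s) : s ∈ {6, 7}, s ≤ k}:
k:     0  1  2  3  4  5  6  7  8
g(k):  0  0  0  0  0  0  1  1  1
So g(8) = 1.
The value of a disjunctive sum is the nim-sum of the parts.
Combined value = 0 ⊕ 1 = 1.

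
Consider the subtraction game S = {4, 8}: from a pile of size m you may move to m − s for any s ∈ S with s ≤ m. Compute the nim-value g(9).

2

Build the Grundy sequence with g(k) = mex{g(k−s) : s ∈ {4, 8}, s ≤ k}:
k:     0  1  2  3  4  5  6  7  8  9
g(k):  0  0  0  0  1  1  1  1  2  2
So g(9) = 2.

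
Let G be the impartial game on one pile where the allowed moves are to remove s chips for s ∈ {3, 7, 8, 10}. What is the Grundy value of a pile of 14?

4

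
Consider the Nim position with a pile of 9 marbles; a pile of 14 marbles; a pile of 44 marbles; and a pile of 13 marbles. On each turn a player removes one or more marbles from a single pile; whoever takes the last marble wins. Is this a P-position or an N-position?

Nim-sum: 9 ⊕ 14 ⊕ 44 ⊕ 13 = 38.
The nim-sum is 38 ≠ 0, so this is an N-position: the player to move can win.

N-position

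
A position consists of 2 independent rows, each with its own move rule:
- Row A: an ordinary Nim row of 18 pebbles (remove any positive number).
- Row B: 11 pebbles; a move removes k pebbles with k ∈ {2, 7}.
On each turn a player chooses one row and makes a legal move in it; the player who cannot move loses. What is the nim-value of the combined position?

19

Row A is a plain Nim row of size 18, so its Grundy value is 18.
Grundy values for row B (subtraction set {2, 7}):
g(0) = mex{} = 0
g(1) = mex{} = 0
g(2) = mex{0} = 1
g(3) = mex{0} = 1
g(4) = mex{1} = 0
g(5) = mex{1} = 0
g(6) = mex{0} = 1
g(7) = mex{0} = 1
g(8) = mex{0,1} = 2
g(9) = mex{1} = 0
g(10) = mex{1,2} = 0
g(11) = mex{0} = 1
So g(11) = 1.
The value of a disjunctive sum is the nim-sum of the parts.
Combined value = 18 XOR 1 = 19.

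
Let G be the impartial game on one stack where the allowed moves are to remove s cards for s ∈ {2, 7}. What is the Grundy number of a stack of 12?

1

Build the Grundy sequence with g(k) = mex{g(k−s) : s ∈ {2, 7}, s ≤ k}:
k:     0  1  2  3  4  5  6  7  8  9 10 11 12
g(k):  0  0  1  1  0  0  1  1  2  0  0  1  1
So g(12) = 1.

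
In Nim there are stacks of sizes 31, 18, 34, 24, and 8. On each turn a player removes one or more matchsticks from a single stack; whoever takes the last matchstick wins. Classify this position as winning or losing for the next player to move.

Write each in binary and XOR column by column:
  011111  (31)
  010010  (18)
  100010  (34)
  011000  (24)
  001000  (8)
  ------
  111111  (63)
The nim-sum is 63 ≠ 0, so this is an N-position: the player to move can win.

Winning position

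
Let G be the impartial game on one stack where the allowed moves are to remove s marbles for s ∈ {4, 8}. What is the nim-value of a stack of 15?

Compute g(0), g(1), … for moves {4, 8}:
k:     0  1  2  3  4  5  6  7  8  9 10 11 12 13 14 15
g(k):  0  0  0  0  1  1  1  1  2  2  2  2  0  0  0  0
So g(15) = 0.

0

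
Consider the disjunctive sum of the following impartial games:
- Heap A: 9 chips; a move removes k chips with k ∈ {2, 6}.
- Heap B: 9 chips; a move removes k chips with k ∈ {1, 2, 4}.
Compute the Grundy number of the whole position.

Grundy values for heap A (subtraction set {2, 6}):
g(0) = mex{} = 0
g(1) = mex{} = 0
g(2) = mex{0} = 1
g(3) = mex{0} = 1
g(4) = mex{1} = 0
g(5) = mex{1} = 0
g(6) = mex{0} = 1
g(7) = mex{0} = 1
g(8) = mex{1} = 0
g(9) = mex{1} = 0
So g(9) = 0.
Build the Grundy sequence for heap B with g(k) = mex{g(k−s) : s ∈ {1, 2, 4}, s ≤ k}:
g(0) = mex{} = 0
g(1) = mex{0} = 1
g(2) = mex{0,1} = 2
g(3) = mex{1,2} = 0
g(4) = mex{0,2} = 1
g(5) = mex{0,1} = 2
g(6) = mex{1,2} = 0
g(7) = mex{0,2} = 1
g(8) = mex{0,1} = 2
g(9) = mex{1,2} = 0
So g(9) = 0.
The value of a disjunctive sum is the nim-sum of the parts.
Combined value = 0 XOR 0 = 0.

0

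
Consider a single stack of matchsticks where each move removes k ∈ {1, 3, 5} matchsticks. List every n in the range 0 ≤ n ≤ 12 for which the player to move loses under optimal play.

0, 2, 4, 6, 8, 10, 12

Build the Grundy sequence with g(k) = mex{g(k−s) : s ∈ {1, 3, 5}, s ≤ k}:
g(0) = mex{} = 0
g(1) = mex{0} = 1
g(2) = mex{1} = 0
g(3) = mex{0} = 1
g(4) = mex{1} = 0
g(5) = mex{0} = 1
g(6) = mex{1} = 0
g(7) = mex{0} = 1
g(8) = mex{1} = 0
g(9) = mex{0} = 1
g(10) = mex{1} = 0
g(11) = mex{0} = 1
g(12) = mex{1} = 0
The P-positions (g = 0) in 0..12 are 0, 2, 4, 6, 8, 10, 12.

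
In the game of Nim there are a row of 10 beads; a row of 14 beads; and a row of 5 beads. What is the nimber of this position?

1

Compute the nim-sum pairwise:
10 XOR 14 = 4
4 XOR 5 = 1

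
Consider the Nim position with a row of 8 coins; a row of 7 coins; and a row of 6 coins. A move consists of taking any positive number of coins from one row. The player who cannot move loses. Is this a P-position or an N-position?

N-position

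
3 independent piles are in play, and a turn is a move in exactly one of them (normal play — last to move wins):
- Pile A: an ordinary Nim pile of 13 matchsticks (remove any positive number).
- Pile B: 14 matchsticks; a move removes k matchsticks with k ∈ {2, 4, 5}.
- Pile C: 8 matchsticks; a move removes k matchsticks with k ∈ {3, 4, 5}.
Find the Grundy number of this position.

Pile A is a plain Nim pile of size 13, so its Grundy value is 13.
For pile B, compute g(0), g(1), … with moves {2, 4, 5}:
g(0) = mex{} = 0
g(1) = mex{} = 0
g(2) = mex{0} = 1
g(3) = mex{0} = 1
g(4) = mex{0,1} = 2
g(5) = mex{0,1} = 2
g(6) = mex{0,1,2} = 3
g(7) = mex{1,2} = 0
g(8) = mex{1,2,3} = 0
g(9) = mex{0,2} = 1
g(10) = mex{0,2,3} = 1
g(11) = mex{0,1,3} = 2
g(12) = mex{0,1} = 2
g(13) = mex{0,1,2} = 3
g(14) = mex{1,2} = 0
So g(14) = 0.
Build the Grundy sequence for pile C with g(k) = mex{g(k−s) : s ∈ {3, 4, 5}, s ≤ k}:
g(0) = mex{} = 0
g(1) = mex{} = 0
g(2) = mex{} = 0
g(3) = mex{0} = 1
g(4) = mex{0} = 1
g(5) = mex{0} = 1
g(6) = mex{0,1} = 2
g(7) = mex{0,1} = 2
g(8) = mex{1} = 0
So g(8) = 0.
By the Sprague-Grundy theorem, the Grundy value of a sum of independent games is the XOR of the component values.
Combined value = 13 ⊕ 0 ⊕ 0 = 13.

13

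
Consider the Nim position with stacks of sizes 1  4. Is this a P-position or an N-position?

Nim-sum: 1 XOR 4 = 5.
The nim-sum is 5 ≠ 0, so this is an N-position: the player to move can win.

N-position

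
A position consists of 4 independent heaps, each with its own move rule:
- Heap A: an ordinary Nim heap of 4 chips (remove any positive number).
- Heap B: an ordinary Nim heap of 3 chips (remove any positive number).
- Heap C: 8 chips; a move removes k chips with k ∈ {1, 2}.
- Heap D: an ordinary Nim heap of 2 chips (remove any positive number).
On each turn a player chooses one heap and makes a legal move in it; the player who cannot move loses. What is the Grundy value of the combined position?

7

Heap A is a plain Nim heap of size 4, so its Grundy value is 4.
Heap B is a plain Nim heap of size 3, so its Grundy value is 3.
For heap C, compute g(0), g(1), … with moves {1, 2}:
k:     0  1  2  3  4  5  6  7  8
g(k):  0  1  2  0  1  2  0  1  2
So g(8) = 2.
Heap D is a plain Nim heap of size 2, so its Grundy value is 2.
The value of a disjunctive sum is the nim-sum of the parts.
Combined value = 4 ⊕ 3 ⊕ 2 ⊕ 2 = 7.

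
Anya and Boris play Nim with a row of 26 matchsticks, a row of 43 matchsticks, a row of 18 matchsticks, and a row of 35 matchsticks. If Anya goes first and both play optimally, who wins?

Compute the nim-sum pairwise:
26 XOR 43 = 49
49 XOR 18 = 35
35 XOR 35 = 0
The nim-sum is 0, so this is a P-position: the player to move is in a losing position under optimal play; Anya is about to move from it and so loses — Boris wins.

Boris wins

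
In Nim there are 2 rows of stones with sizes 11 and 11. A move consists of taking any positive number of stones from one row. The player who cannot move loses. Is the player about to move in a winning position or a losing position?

Losing position

Compute the nim-sum pairwise:
11 ⊕ 11 = 0
The nim-sum is 0, so this is a P-position: the player to move is in a losing position under optimal play.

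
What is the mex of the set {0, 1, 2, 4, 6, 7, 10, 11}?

The values 0, 1, 2 are all present; 3 is the first non-negative integer missing from the set.

3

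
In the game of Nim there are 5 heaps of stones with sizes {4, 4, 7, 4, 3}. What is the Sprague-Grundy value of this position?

Nim-sum: 4 ^ 4 ^ 7 ^ 4 ^ 3 = 0.

0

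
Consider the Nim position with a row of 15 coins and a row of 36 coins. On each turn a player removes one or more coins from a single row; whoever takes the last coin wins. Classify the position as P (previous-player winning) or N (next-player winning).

N-position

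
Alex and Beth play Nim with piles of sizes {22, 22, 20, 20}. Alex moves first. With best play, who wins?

Nim-sum: 22 ⊕ 22 ⊕ 20 ⊕ 20 = 0.
The nim-sum is 0, so this is a P-position: the player to move is in a losing position under optimal play; Alex is about to move from it and so loses — Beth wins.

Beth wins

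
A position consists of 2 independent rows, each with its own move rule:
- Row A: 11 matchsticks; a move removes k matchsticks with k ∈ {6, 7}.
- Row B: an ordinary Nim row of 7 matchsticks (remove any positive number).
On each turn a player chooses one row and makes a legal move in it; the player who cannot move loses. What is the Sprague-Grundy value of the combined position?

6

Build the Grundy sequence for row A with g(k) = mex{g(k−s) : s ∈ {6, 7}, s ≤ k}:
k:     0  1  2  3  4  5  6  7  8  9 10 11
g(k):  0  0  0  0  0  0  1  1  1  1  1  1
So g(11) = 1.
Row B is a plain Nim row of size 7, so its Grundy value is 7.
By the Sprague-Grundy theorem, the Grundy value of a sum of independent games is the XOR of the component values.
Combined value = 1 ⊕ 7 = 6.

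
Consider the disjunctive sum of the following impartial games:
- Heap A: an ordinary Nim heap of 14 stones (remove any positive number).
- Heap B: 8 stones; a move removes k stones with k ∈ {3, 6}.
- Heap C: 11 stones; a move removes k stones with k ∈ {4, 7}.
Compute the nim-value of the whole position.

Heap A is a plain Nim heap of size 14, so its Grundy value is 14.
Grundy values for heap B (subtraction set {3, 6}):
k:     0  1  2  3  4  5  6  7  8
g(k):  0  0  0  1  1  1  2  2  2
So g(8) = 2.
For heap C, compute g(0), g(1), … with moves {4, 7}:
g(0) = mex{} = 0
g(1) = mex{} = 0
g(2) = mex{} = 0
g(3) = mex{} = 0
g(4) = mex{0} = 1
g(5) = mex{0} = 1
g(6) = mex{0} = 1
g(7) = mex{0} = 1
g(8) = mex{0,1} = 2
g(9) = mex{0,1} = 2
g(10) = mex{0,1} = 2
g(11) = mex{1} = 0
So g(11) = 0.
The value of a disjunctive sum is the nim-sum of the parts.
Combined value = 14 ⊕ 2 ⊕ 0 = 12.

12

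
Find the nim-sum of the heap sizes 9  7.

14

Write each in binary and XOR column by column:
  1001  (9)
  0111  (7)
  ----
  1110  (14)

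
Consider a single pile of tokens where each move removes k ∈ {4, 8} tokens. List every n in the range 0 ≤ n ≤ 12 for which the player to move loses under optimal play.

0, 1, 2, 3, 12

Grundy values for subtraction set {4, 8}:
k:     0  1  2  3  4  5  6  7  8  9 10 11 12
g(k):  0  0  0  0  1  1  1  1  2  2  2  2  0
The P-positions (g = 0) in 0..12 are 0, 1, 2, 3, 12.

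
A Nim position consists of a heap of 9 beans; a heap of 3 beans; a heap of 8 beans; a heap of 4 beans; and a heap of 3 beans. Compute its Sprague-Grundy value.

5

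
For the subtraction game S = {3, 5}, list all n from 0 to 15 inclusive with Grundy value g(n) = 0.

0, 1, 2, 8, 9, 10

Grundy values for subtraction set {3, 5}:
k:     0  1  2  3  4  5  6  7  8  9 10 11 12 13 14 15
g(k):  0  0  0  1  1  1  2  2  0  0  0  1  1  1  2  2
The P-positions (g = 0) in 0..15 are 0, 1, 2, 8, 9, 10.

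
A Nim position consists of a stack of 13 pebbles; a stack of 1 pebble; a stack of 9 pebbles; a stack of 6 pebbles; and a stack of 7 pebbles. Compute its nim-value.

Write each in binary and XOR column by column:
  1101  (13)
  0001  (1)
  1001  (9)
  0110  (6)
  0111  (7)
  ----
  0100  (4)

4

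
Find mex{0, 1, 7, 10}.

The values 0, 1 are all present; 2 is the first non-negative integer missing from the set.

2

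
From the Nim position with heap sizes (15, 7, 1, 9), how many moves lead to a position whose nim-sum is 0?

Compute the nim-sum pairwise:
15 ⊕ 7 = 8
8 ⊕ 1 = 9
9 ⊕ 9 = 0
The nim-sum is already 0, so every move leaves a nonzero nim-sum — there are no winning moves.

0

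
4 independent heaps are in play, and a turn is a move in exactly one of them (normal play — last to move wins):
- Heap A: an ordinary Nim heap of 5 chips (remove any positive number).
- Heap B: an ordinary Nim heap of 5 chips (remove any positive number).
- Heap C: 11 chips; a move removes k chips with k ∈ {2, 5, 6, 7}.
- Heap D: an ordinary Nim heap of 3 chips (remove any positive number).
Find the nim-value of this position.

0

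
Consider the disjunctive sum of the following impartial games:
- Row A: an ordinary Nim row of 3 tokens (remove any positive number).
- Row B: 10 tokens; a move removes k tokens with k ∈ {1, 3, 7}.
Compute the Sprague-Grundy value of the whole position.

3

Row A is a plain Nim row of size 3, so its Grundy value is 3.
Build the Grundy sequence for row B with g(k) = mex{g(k−s) : s ∈ {1, 3, 7}, s ≤ k}:
g(0) = mex{} = 0
g(1) = mex{0} = 1
g(2) = mex{1} = 0
g(3) = mex{0} = 1
g(4) = mex{1} = 0
g(5) = mex{0} = 1
g(6) = mex{1} = 0
g(7) = mex{0} = 1
g(8) = mex{1} = 0
g(9) = mex{0} = 1
g(10) = mex{1} = 0
So g(10) = 0.
The value of a disjunctive sum is the nim-sum of the parts.
Combined value = 3 ⊕ 0 = 3.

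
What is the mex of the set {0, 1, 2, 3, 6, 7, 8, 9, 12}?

4

The values 0, 1, 2, 3 are all present; 4 is the first non-negative integer missing from the set.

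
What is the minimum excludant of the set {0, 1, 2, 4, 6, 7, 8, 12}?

The values 0, 1, 2 are all present; 3 is the first non-negative integer missing from the set.

3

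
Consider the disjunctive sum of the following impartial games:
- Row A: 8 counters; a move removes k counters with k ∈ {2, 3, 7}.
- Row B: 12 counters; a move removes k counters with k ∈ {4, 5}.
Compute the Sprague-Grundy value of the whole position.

Grundy values for row A (subtraction set {2, 3, 7}):
k:     0  1  2  3  4  5  6  7  8
g(k):  0  0  1  1  2  0  0  1  1
So g(8) = 1.
Grundy values for row B (subtraction set {4, 5}):
g(0) = mex{} = 0
g(1) = mex{} = 0
g(2) = mex{} = 0
g(3) = mex{} = 0
g(4) = mex{0} = 1
g(5) = mex{0} = 1
g(6) = mex{0} = 1
g(7) = mex{0} = 1
g(8) = mex{0,1} = 2
g(9) = mex{1} = 0
g(10) = mex{1} = 0
g(11) = mex{1} = 0
g(12) = mex{1,2} = 0
So g(12) = 0.
By the Sprague-Grundy theorem, the Grundy value of a sum of independent games is the XOR of the component values.
Combined value = 1 XOR 0 = 1.

1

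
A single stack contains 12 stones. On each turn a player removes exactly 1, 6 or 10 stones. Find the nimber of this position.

1

Grundy values for subtraction set {1, 6, 10}:
g(0) = mex{} = 0
g(1) = mex{0} = 1
g(2) = mex{1} = 0
g(3) = mex{0} = 1
g(4) = mex{1} = 0
g(5) = mex{0} = 1
g(6) = mex{0,1} = 2
g(7) = mex{1,2} = 0
g(8) = mex{0} = 1
g(9) = mex{1} = 0
g(10) = mex{0} = 1
g(11) = mex{1} = 0
g(12) = mex{0,2} = 1
So g(12) = 1.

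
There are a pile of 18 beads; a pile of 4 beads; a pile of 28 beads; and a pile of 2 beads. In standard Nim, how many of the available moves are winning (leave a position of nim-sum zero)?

1

Compute the nim-sum pairwise:
18 ^ 4 = 22
22 ^ 28 = 10
10 ^ 2 = 8
The overall nim-sum is X = 8. A pile of size p has a winning move iff p XOR X < p (reduce it to p XOR X).
  18: 18 XOR 8 = 26 ≥ 18 — no move.
  4: 4 XOR 8 = 12 ≥ 4 — no move.
  28: 28 XOR 8 = 20 < 28 — winning move (to 20).
  2: 2 XOR 8 = 10 ≥ 2 — no move.
That gives 1 winning move.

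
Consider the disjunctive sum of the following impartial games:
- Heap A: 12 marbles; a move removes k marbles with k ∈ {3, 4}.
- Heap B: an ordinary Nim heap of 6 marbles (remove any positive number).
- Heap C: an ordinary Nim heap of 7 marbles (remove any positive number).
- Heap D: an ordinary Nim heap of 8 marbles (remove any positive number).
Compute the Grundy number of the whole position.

Grundy values for heap A (subtraction set {3, 4}):
k:     0  1  2  3  4  5  6  7  8  9 10 11 12
g(k):  0  0  0  1  1  1  2  0  0  0  1  1  1
So g(12) = 1.
Heap B is a plain Nim heap of size 6, so its Grundy value is 6.
Heap C is a plain Nim heap of size 7, so its Grundy value is 7.
Heap D is a plain Nim heap of size 8, so its Grundy value is 8.
The value of a disjunctive sum is the nim-sum of the parts.
Combined value = 1 ⊕ 6 ⊕ 7 ⊕ 8 = 8.

8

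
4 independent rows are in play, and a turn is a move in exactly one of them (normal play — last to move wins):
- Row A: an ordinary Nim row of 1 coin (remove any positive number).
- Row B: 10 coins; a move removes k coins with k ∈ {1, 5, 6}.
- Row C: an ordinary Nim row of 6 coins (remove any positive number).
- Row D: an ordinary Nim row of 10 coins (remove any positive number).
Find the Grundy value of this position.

15

Row A is a plain Nim row of size 1, so its Grundy value is 1.
Grundy values for row B (subtraction set {1, 5, 6}):
k:     0  1  2  3  4  5  6  7  8  9 10
g(k):  0  1  0  1  0  1  2  3  2  3  2
So g(10) = 2.
Row C is a plain Nim row of size 6, so its Grundy value is 6.
Row D is a plain Nim row of size 10, so its Grundy value is 10.
By the Sprague-Grundy theorem, the Grundy value of a sum of independent games is the XOR of the component values.
Combined value = 1 XOR 2 XOR 6 XOR 10 = 15.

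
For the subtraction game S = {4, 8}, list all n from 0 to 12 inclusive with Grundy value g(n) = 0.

0, 1, 2, 3, 12

Build the Grundy sequence with g(k) = mex{g(k−s) : s ∈ {4, 8}, s ≤ k}:
k:     0  1  2  3  4  5  6  7  8  9 10 11 12
g(k):  0  0  0  0  1  1  1  1  2  2  2  2  0
The P-positions (g = 0) in 0..12 are 0, 1, 2, 3, 12.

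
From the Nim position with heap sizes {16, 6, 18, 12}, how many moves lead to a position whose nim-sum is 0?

Compute the nim-sum pairwise:
16 XOR 6 = 22
22 XOR 18 = 4
4 XOR 12 = 8
The overall nim-sum is X = 8. A heap of size p has a winning move iff p XOR X < p (reduce it to p XOR X).
  16: 16 XOR 8 = 24 ≥ 16 — no move.
  6: 6 XOR 8 = 14 ≥ 6 — no move.
  18: 18 XOR 8 = 26 ≥ 18 — no move.
  12: 12 XOR 8 = 4 < 12 — winning move (to 4).
That gives 1 winning move.

1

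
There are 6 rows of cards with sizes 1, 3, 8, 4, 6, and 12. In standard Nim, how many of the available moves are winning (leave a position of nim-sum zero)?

3

Nim-sum: 1 ⊕ 3 ⊕ 8 ⊕ 4 ⊕ 6 ⊕ 12 = 4.
The overall nim-sum is X = 4. A row of size p has a winning move iff p XOR X < p (reduce it to p XOR X).
  1: 1 XOR 4 = 5 ≥ 1 — no move.
  3: 3 XOR 4 = 7 ≥ 3 — no move.
  8: 8 XOR 4 = 12 ≥ 8 — no move.
  4: 4 XOR 4 = 0 < 4 — winning move (to 0).
  6: 6 XOR 4 = 2 < 6 — winning move (to 2).
  12: 12 XOR 4 = 8 < 12 — winning move (to 8).
That gives 3 winning moves.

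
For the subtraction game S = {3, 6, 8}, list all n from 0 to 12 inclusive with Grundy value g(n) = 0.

Grundy values for subtraction set {3, 6, 8}:
g(0) = mex{} = 0
g(1) = mex{} = 0
g(2) = mex{} = 0
g(3) = mex{0} = 1
g(4) = mex{0} = 1
g(5) = mex{0} = 1
g(6) = mex{0,1} = 2
g(7) = mex{0,1} = 2
g(8) = mex{0,1} = 2
g(9) = mex{0,1,2} = 3
g(10) = mex{0,1,2} = 3
g(11) = mex{1,2} = 0
g(12) = mex{1,2,3} = 0
The P-positions (g = 0) in 0..12 are 0, 1, 2, 11, 12.

0, 1, 2, 11, 12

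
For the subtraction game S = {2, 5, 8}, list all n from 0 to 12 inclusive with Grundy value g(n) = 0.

0, 1, 4, 7, 10, 11

Compute g(0), g(1), … for moves {2, 5, 8}:
g(0) = mex{} = 0
g(1) = mex{} = 0
g(2) = mex{0} = 1
g(3) = mex{0} = 1
g(4) = mex{1} = 0
g(5) = mex{0,1} = 2
g(6) = mex{0} = 1
g(7) = mex{1,2} = 0
g(8) = mex{0,1} = 2
g(9) = mex{0} = 1
g(10) = mex{1,2} = 0
g(11) = mex{1} = 0
g(12) = mex{0} = 1
The P-positions (g = 0) in 0..12 are 0, 1, 4, 7, 10, 11.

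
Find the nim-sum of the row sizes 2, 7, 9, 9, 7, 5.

7

Bitwise XOR of the heap sizes:
  0010  (2)
  0111  (7)
  1001  (9)
  1001  (9)
  0111  (7)
  0101  (5)
  ----
  0111  (7)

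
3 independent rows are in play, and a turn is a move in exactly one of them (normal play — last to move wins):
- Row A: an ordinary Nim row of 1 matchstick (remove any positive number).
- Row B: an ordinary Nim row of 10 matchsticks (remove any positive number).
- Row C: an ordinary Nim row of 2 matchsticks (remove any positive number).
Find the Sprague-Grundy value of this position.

9

Row A is a plain Nim row of size 1, so its Grundy value is 1.
Row B is a plain Nim row of size 10, so its Grundy value is 10.
Row C is a plain Nim row of size 2, so its Grundy value is 2.
The value of a disjunctive sum is the nim-sum of the parts.
Combined value = 1 XOR 10 XOR 2 = 9.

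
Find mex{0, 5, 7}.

1

0 is in the set but 1 is not, so the mex is 1.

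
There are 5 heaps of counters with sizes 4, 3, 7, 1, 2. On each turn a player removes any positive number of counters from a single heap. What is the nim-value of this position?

Compute the nim-sum pairwise:
4 ⊕ 3 = 7
7 ⊕ 7 = 0
0 ⊕ 1 = 1
1 ⊕ 2 = 3

3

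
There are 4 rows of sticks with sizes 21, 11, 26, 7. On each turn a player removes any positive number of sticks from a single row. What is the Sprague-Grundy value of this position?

3

Compute the nim-sum pairwise:
21 XOR 11 = 30
30 XOR 26 = 4
4 XOR 7 = 3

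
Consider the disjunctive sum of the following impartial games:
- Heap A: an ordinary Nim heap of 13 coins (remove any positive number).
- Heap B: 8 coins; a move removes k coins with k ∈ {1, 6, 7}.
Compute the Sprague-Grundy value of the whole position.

15

Heap A is a plain Nim heap of size 13, so its Grundy value is 13.
Build the Grundy sequence for heap B with g(k) = mex{g(k−s) : s ∈ {1, 6, 7}, s ≤ k}:
k:     0  1  2  3  4  5  6  7  8
g(k):  0  1  0  1  0  1  2  3  2
So g(8) = 2.
The value of a disjunctive sum is the nim-sum of the parts.
Combined value = 13 ⊕ 2 = 15.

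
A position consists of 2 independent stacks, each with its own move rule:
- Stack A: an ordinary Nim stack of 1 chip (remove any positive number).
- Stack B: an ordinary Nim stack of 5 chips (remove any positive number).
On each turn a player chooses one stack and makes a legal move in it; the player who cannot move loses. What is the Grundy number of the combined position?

4

Stack A is a plain Nim stack of size 1, so its Grundy value is 1.
Stack B is a plain Nim stack of size 5, so its Grundy value is 5.
By the Sprague-Grundy theorem, the Grundy value of a sum of independent games is the XOR of the component values.
Combined value = 1 ⊕ 5 = 4.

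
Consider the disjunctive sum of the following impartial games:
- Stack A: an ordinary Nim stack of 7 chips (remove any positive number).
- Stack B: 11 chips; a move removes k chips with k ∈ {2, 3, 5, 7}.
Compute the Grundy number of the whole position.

6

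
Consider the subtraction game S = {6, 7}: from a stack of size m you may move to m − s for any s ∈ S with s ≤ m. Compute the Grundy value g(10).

1

Compute g(0), g(1), … for moves {6, 7}:
g(0) = mex{} = 0
g(1) = mex{} = 0
g(2) = mex{} = 0
g(3) = mex{} = 0
g(4) = mex{} = 0
g(5) = mex{} = 0
g(6) = mex{0} = 1
g(7) = mex{0} = 1
g(8) = mex{0} = 1
g(9) = mex{0} = 1
g(10) = mex{0} = 1
So g(10) = 1.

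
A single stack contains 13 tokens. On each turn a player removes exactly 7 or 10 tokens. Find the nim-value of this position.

1

Compute g(0), g(1), … for moves {7, 10}:
g(0) = mex{} = 0
g(1) = mex{} = 0
g(2) = mex{} = 0
g(3) = mex{} = 0
g(4) = mex{} = 0
g(5) = mex{} = 0
g(6) = mex{} = 0
g(7) = mex{0} = 1
g(8) = mex{0} = 1
g(9) = mex{0} = 1
g(10) = mex{0} = 1
g(11) = mex{0} = 1
g(12) = mex{0} = 1
g(13) = mex{0} = 1
So g(13) = 1.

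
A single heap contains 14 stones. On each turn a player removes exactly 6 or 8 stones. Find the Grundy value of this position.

0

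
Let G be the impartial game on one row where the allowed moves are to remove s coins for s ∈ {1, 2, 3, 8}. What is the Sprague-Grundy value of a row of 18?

0

Compute g(0), g(1), … for moves {1, 2, 3, 8}:
k:     0  1  2  3  4  5  6  7  8  9 10 11 12 13 14 15 16 17 18
g(k):  0  1  2  3  0  1  2  3  4  0  1  2  3  0  1  2  3  4  0
So g(18) = 0.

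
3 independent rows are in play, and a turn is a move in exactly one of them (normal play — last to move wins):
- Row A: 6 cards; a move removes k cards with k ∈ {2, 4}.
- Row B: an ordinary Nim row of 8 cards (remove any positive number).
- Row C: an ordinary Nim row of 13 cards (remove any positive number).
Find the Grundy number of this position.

5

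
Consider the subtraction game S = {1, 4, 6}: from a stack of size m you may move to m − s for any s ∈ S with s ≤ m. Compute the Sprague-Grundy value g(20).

0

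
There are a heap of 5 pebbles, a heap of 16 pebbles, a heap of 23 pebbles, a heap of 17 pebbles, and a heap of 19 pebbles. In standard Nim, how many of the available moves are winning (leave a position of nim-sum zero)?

0

Bitwise XOR of the heap sizes:
  00101  (5)
  10000  (16)
  10111  (23)
  10001  (17)
  10011  (19)
  -----
  00000  (0)
The nim-sum is already 0, so every move leaves a nonzero nim-sum — there are no winning moves.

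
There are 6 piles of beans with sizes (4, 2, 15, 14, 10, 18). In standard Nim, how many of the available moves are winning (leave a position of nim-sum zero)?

Bitwise XOR of the heap sizes:
  00100  (4)
  00010  (2)
  01111  (15)
  01110  (14)
  01010  (10)
  10010  (18)
  -----
  11111  (31)
The overall nim-sum is X = 31. A pile of size p has a winning move iff p XOR X < p (reduce it to p XOR X).
  4: 4 XOR 31 = 27 ≥ 4 — no move.
  2: 2 XOR 31 = 29 ≥ 2 — no move.
  15: 15 XOR 31 = 16 ≥ 15 — no move.
  14: 14 XOR 31 = 17 ≥ 14 — no move.
  10: 10 XOR 31 = 21 ≥ 10 — no move.
  18: 18 XOR 31 = 13 < 18 — winning move (to 13).
That gives 1 winning move.

1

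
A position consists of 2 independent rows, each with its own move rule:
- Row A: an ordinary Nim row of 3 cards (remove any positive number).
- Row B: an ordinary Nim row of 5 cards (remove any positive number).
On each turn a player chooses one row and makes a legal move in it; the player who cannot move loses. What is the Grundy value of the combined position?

Row A is a plain Nim row of size 3, so its Grundy value is 3.
Row B is a plain Nim row of size 5, so its Grundy value is 5.
By the Sprague-Grundy theorem, the Grundy value of a sum of independent games is the XOR of the component values.
Combined value = 3 XOR 5 = 6.

6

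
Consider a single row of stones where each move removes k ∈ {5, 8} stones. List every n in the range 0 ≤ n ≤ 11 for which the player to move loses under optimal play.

0, 1, 2, 3, 4

Build the Grundy sequence with g(k) = mex{g(k−s) : s ∈ {5, 8}, s ≤ k}:
k:     0  1  2  3  4  5  6  7  8  9 10 11
g(k):  0  0  0  0  0  1  1  1  1  1  2  2
The P-positions (g = 0) in 0..11 are 0, 1, 2, 3, 4.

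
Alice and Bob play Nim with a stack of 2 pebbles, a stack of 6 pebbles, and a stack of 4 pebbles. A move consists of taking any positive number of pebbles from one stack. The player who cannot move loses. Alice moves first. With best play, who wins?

Bob wins

Compute the nim-sum pairwise:
2 XOR 6 = 4
4 XOR 4 = 0
The nim-sum is 0, so this is a P-position: the player to move is in a losing position under optimal play; Alice is about to move from it and so loses — Bob wins.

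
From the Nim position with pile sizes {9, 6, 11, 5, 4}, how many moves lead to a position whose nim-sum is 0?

3

Nim-sum: 9 ^ 6 ^ 11 ^ 5 ^ 4 = 5.
The overall nim-sum is X = 5. A pile of size p has a winning move iff p XOR X < p (reduce it to p XOR X).
  9: 9 XOR 5 = 12 ≥ 9 — no move.
  6: 6 XOR 5 = 3 < 6 — winning move (to 3).
  11: 11 XOR 5 = 14 ≥ 11 — no move.
  5: 5 XOR 5 = 0 < 5 — winning move (to 0).
  4: 4 XOR 5 = 1 < 4 — winning move (to 1).
That gives 3 winning moves.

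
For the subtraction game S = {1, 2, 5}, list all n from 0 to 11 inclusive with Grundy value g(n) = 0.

Grundy values for subtraction set {1, 2, 5}:
g(0) = mex{} = 0
g(1) = mex{0} = 1
g(2) = mex{0,1} = 2
g(3) = mex{1,2} = 0
g(4) = mex{0,2} = 1
g(5) = mex{0,1} = 2
g(6) = mex{1,2} = 0
g(7) = mex{0,2} = 1
g(8) = mex{0,1} = 2
g(9) = mex{1,2} = 0
g(10) = mex{0,2} = 1
g(11) = mex{0,1} = 2
The P-positions (g = 0) in 0..11 are 0, 3, 6, 9.

0, 3, 6, 9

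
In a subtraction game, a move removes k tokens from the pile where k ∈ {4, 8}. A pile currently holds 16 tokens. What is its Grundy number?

Build the Grundy sequence with g(k) = mex{g(k−s) : s ∈ {4, 8}, s ≤ k}:
k:     0  1  2  3  4  5  6  7  8  9 10 11 12 13 14 15 16
g(k):  0  0  0  0  1  1  1  1  2  2  2  2  0  0  0  0  1
So g(16) = 1.

1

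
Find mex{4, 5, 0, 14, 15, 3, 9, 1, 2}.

6

The values 0, 1, 2, 3, 4, 5 are all present; 6 is the first non-negative integer missing from the set.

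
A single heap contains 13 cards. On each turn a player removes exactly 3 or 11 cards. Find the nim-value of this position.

2

Compute g(0), g(1), … for moves {3, 11}:
g(0) = mex{} = 0
g(1) = mex{} = 0
g(2) = mex{} = 0
g(3) = mex{0} = 1
g(4) = mex{0} = 1
g(5) = mex{0} = 1
g(6) = mex{1} = 0
g(7) = mex{1} = 0
g(8) = mex{1} = 0
g(9) = mex{0} = 1
g(10) = mex{0} = 1
g(11) = mex{0} = 1
g(12) = mex{0,1} = 2
g(13) = mex{0,1} = 2
So g(13) = 2.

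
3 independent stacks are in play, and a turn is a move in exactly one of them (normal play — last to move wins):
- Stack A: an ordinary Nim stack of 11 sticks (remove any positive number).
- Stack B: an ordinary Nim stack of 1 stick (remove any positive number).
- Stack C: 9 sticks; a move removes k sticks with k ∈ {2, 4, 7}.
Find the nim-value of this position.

10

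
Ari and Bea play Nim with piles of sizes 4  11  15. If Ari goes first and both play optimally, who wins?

Bea wins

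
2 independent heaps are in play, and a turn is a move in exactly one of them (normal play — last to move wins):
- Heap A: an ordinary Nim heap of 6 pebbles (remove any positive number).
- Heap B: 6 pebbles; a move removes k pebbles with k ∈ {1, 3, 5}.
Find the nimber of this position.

6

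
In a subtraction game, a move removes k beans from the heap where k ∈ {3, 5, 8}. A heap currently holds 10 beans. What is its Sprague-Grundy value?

3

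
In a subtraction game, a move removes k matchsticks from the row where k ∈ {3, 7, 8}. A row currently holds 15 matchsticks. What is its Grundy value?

Compute g(0), g(1), … for moves {3, 7, 8}:
k:     0  1  2  3  4  5  6  7  8  9 10 11 12 13 14 15
g(k):  0  0  0  1  1  1  0  2  2  1  3  0  0  2  1  1
So g(15) = 1.

1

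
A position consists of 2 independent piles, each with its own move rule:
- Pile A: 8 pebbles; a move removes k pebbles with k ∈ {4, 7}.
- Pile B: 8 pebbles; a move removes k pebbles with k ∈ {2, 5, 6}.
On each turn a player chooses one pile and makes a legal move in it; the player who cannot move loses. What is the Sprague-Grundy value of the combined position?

2

Build the Grundy sequence for pile A with g(k) = mex{g(k−s) : s ∈ {4, 7}, s ≤ k}:
k:     0  1  2  3  4  5  6  7  8
g(k):  0  0  0  0  1  1  1  1  2
So g(8) = 2.
For pile B, compute g(0), g(1), … with moves {2, 5, 6}:
k:     0  1  2  3  4  5  6  7  8
g(k):  0  0  1  1  0  2  1  3  0
So g(8) = 0.
By the Sprague-Grundy theorem, the Grundy value of a sum of independent games is the XOR of the component values.
Combined value = 2 ⊕ 0 = 2.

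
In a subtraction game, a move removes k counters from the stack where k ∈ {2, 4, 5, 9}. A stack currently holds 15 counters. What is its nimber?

Build the Grundy sequence with g(k) = mex{g(k−s) : s ∈ {2, 4, 5, 9}, s ≤ k}:
k:     0  1  2  3  4  5  6  7  8  9 10 11 12 13 14 15
g(k):  0  0  1  1  2  2  3  0  0  1  1  2  2  3  0  0
So g(15) = 0.

0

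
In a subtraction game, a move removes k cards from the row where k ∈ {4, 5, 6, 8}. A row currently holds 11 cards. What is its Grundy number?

2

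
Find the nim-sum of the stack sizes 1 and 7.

Compute the nim-sum pairwise:
1 XOR 7 = 6

6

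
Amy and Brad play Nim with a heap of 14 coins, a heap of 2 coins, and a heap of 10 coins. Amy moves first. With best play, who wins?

Amy wins

Nim-sum: 14 ^ 2 ^ 10 = 6.
The nim-sum is 6 ≠ 0, so this is an N-position: the player to move can win; Amy has a winning move.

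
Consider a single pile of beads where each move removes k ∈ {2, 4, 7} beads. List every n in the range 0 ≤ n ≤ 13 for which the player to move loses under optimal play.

0, 1, 6, 9, 12

Build the Grundy sequence with g(k) = mex{g(k−s) : s ∈ {2, 4, 7}, s ≤ k}:
g(0) = mex{} = 0
g(1) = mex{} = 0
g(2) = mex{0} = 1
g(3) = mex{0} = 1
g(4) = mex{0,1} = 2
g(5) = mex{0,1} = 2
g(6) = mex{1,2} = 0
g(7) = mex{0,1,2} = 3
g(8) = mex{0,2} = 1
g(9) = mex{1,2,3} = 0
g(10) = mex{0,1} = 2
g(11) = mex{0,2,3} = 1
g(12) = mex{1,2} = 0
g(13) = mex{0,1} = 2
The P-positions (g = 0) in 0..13 are 0, 1, 6, 9, 12.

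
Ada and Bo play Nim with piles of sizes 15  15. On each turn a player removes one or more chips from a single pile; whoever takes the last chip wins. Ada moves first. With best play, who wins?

Bo wins

Nim-sum: 15 ⊕ 15 = 0.
The nim-sum is 0, so this is a P-position: the player to move is in a losing position under optimal play; Ada is about to move from it and so loses — Bo wins.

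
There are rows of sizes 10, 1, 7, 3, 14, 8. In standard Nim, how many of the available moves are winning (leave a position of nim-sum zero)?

3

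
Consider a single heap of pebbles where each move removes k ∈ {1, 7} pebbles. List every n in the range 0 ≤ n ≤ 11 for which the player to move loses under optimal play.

Build the Grundy sequence with g(k) = mex{g(k−s) : s ∈ {1, 7}, s ≤ k}:
k:     0  1  2  3  4  5  6  7  8  9 10 11
g(k):  0  1  0  1  0  1  0  1  0  1  0  1
The P-positions (g = 0) in 0..11 are 0, 2, 4, 6, 8, 10.

0, 2, 4, 6, 8, 10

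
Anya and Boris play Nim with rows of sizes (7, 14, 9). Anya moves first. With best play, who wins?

Boris wins

Nim-sum: 7 XOR 14 XOR 9 = 0.
The nim-sum is 0, so this is a P-position: the player to move is in a losing position under optimal play; Anya is about to move from it and so loses — Boris wins.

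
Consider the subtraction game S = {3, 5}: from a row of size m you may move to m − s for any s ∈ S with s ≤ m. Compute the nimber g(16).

Grundy values for subtraction set {3, 5}:
k:     0  1  2  3  4  5  6  7  8  9 10 11 12 13 14 15 16
g(k):  0  0  0  1  1  1  2  2  0  0  0  1  1  1  2  2  0
So g(16) = 0.

0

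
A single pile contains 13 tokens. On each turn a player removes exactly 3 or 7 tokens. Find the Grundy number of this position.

1

Compute g(0), g(1), … for moves {3, 7}:
g(0) = mex{} = 0
g(1) = mex{} = 0
g(2) = mex{} = 0
g(3) = mex{0} = 1
g(4) = mex{0} = 1
g(5) = mex{0} = 1
g(6) = mex{1} = 0
g(7) = mex{0,1} = 2
g(8) = mex{0,1} = 2
g(9) = mex{0} = 1
g(10) = mex{1,2} = 0
g(11) = mex{1,2} = 0
g(12) = mex{1} = 0
g(13) = mex{0} = 1
So g(13) = 1.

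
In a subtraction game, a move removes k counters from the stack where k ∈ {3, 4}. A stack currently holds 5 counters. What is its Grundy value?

Build the Grundy sequence with g(k) = mex{g(k−s) : s ∈ {3, 4}, s ≤ k}:
k:     0  1  2  3  4  5
g(k):  0  0  0  1  1  1
So g(5) = 1.

1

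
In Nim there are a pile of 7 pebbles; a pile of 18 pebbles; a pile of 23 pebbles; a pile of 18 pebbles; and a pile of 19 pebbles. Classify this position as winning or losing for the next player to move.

Winning position

Nim-sum: 7 ⊕ 18 ⊕ 23 ⊕ 18 ⊕ 19 = 3.
The nim-sum is 3 ≠ 0, so this is an N-position: the player to move can win.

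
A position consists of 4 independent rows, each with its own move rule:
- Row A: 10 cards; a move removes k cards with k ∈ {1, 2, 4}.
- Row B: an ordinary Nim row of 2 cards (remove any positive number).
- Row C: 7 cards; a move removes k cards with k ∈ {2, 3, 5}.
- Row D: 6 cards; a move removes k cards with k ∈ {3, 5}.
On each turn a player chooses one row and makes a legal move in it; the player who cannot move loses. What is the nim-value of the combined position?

1

Build the Grundy sequence for row A with g(k) = mex{g(k−s) : s ∈ {1, 2, 4}, s ≤ k}:
k:     0  1  2  3  4  5  6  7  8  9 10
g(k):  0  1  2  0  1  2  0  1  2  0  1
So g(10) = 1.
Row B is a plain Nim row of size 2, so its Grundy value is 2.
Grundy values for row C (subtraction set {2, 3, 5}):
g(0) = mex{} = 0
g(1) = mex{} = 0
g(2) = mex{0} = 1
g(3) = mex{0} = 1
g(4) = mex{0,1} = 2
g(5) = mex{0,1} = 2
g(6) = mex{0,1,2} = 3
g(7) = mex{1,2} = 0
So g(7) = 0.
Grundy values for row D (subtraction set {3, 5}):
k:     0  1  2  3  4  5  6
g(k):  0  0  0  1  1  1  2
So g(6) = 2.
By the Sprague-Grundy theorem, the Grundy value of a sum of independent games is the XOR of the component values.
Combined value = 1 ⊕ 2 ⊕ 0 ⊕ 2 = 1.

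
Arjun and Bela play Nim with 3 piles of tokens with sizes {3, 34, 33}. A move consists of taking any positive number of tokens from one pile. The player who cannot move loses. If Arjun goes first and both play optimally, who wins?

Bela wins

Nim-sum: 3 XOR 34 XOR 33 = 0.
The nim-sum is 0, so this is a P-position: the player to move is in a losing position under optimal play; Arjun is about to move from it and so loses — Bela wins.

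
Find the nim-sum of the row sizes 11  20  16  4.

11

Nim-sum: 11 XOR 20 XOR 16 XOR 4 = 11.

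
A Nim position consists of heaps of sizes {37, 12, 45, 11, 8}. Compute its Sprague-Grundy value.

Compute the nim-sum pairwise:
37 ⊕ 12 = 41
41 ⊕ 45 = 4
4 ⊕ 11 = 15
15 ⊕ 8 = 7

7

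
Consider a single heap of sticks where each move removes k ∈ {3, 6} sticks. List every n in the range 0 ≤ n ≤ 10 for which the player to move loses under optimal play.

0, 1, 2, 9, 10

Compute g(0), g(1), … for moves {3, 6}:
g(0) = mex{} = 0
g(1) = mex{} = 0
g(2) = mex{} = 0
g(3) = mex{0} = 1
g(4) = mex{0} = 1
g(5) = mex{0} = 1
g(6) = mex{0,1} = 2
g(7) = mex{0,1} = 2
g(8) = mex{0,1} = 2
g(9) = mex{1,2} = 0
g(10) = mex{1,2} = 0
The P-positions (g = 0) in 0..10 are 0, 1, 2, 9, 10.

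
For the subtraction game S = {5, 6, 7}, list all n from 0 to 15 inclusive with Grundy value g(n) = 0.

Build the Grundy sequence with g(k) = mex{g(k−s) : s ∈ {5, 6, 7}, s ≤ k}:
k:     0  1  2  3  4  5  6  7  8  9 10 11 12 13 14 15
g(k):  0  0  0  0  0  1  1  1  1  1  2  2  0  0  0  0
The P-positions (g = 0) in 0..15 are 0, 1, 2, 3, 4, 12, 13, 14, 15.

0, 1, 2, 3, 4, 12, 13, 14, 15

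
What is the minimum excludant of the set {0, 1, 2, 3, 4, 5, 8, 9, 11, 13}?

6

The values 0, 1, 2, 3, 4, 5 are all present; 6 is the first non-negative integer missing from the set.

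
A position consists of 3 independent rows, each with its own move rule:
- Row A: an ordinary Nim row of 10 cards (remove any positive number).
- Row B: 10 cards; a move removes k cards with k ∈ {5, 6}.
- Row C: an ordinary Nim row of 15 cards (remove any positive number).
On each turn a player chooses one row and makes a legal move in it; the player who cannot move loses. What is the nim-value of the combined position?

7

Row A is a plain Nim row of size 10, so its Grundy value is 10.
For row B, compute g(0), g(1), … with moves {5, 6}:
k:     0  1  2  3  4  5  6  7  8  9 10
g(k):  0  0  0  0  0  1  1  1  1  1  2
So g(10) = 2.
Row C is a plain Nim row of size 15, so its Grundy value is 15.
By the Sprague-Grundy theorem, the Grundy value of a sum of independent games is the XOR of the component values.
Combined value = 10 ⊕ 2 ⊕ 15 = 7.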